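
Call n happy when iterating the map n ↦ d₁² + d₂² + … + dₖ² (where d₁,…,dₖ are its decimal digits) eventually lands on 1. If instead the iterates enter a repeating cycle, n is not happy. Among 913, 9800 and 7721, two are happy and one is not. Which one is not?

913: 913 → 91 → 82 → 68 → 100 → 1  — reaches 1 (happy)
9800: 9800 → 145 → 42 → 20 → 4 → 16 → 37 → 58 → 89 → 145  — repeats 145 (not happy)
7721: 7721 → 103 → 10 → 1  — reaches 1 (happy)

9800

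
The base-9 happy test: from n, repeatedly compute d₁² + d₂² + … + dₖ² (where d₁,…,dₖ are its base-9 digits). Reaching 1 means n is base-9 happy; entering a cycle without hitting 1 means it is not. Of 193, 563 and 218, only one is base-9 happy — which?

193: 193 → 29 → 13 → 17 → 65 → 53 → 89 → 65  — repeats 65 (not base-9 happy)
563: 563 → 125 → 81 → 1  — reaches 1 (base-9 happy)
218: 218 → 44 → 80 → 128 → 30 → 18 → 4 → 16 → 50 → 50  — repeats 50 (not base-9 happy)

563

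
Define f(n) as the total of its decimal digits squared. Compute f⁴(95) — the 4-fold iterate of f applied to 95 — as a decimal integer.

89

95 → 9² + 5² = 81 + 25 = 106
106 → 1² + 0² + 6² = 1 + 0 + 36 = 37
37 → 3² + 7² = 9 + 49 = 58
58 → 5² + 8² = 25 + 64 = 89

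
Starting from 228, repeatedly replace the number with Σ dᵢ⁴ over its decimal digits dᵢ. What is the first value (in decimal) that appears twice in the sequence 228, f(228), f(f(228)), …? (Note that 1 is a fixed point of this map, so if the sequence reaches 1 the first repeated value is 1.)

228 → 4128
4128 → 4369
4369 → 8194
8194 → 10914
10914 → 6819
6819 → 11954
11954 → 7444
7444 → 3169
3169 → 7939
7939 → 15604
15604 → 2178
2178 → 6514
6514 → 2178  — 2178 already appeared earlier.

2178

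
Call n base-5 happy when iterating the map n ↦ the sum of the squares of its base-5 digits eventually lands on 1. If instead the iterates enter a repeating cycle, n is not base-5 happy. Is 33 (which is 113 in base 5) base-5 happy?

33 = (1,1,3)_5 → 1² + 1² + 3² = 1 + 1 + 9 = 11
11 = (2,1)_5 → 2² + 1² = 4 + 1 = 5
5 = (1,0)_5 → 1² + 0² = 1 + 0 = 1  — reached 1.

base-5 happy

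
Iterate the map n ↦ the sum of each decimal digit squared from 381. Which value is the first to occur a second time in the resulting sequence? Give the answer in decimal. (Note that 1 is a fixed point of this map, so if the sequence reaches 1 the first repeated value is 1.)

37

381 → 3² + 8² + 1² = 9 + 64 + 1 = 74
74 → 7² + 4² = 49 + 16 = 65
65 → 6² + 5² = 36 + 25 = 61
61 → 6² + 1² = 36 + 1 = 37
37 → 3² + 7² = 9 + 49 = 58
58 → 5² + 8² = 25 + 64 = 89
89 → 8² + 9² = 64 + 81 = 145
145 → 1² + 4² + 5² = 1 + 16 + 25 = 42
42 → 4² + 2² = 16 + 4 = 20
20 → 2² + 0² = 4 + 0 = 4
4 → 4² = 16
16 → 1² + 6² = 1 + 36 = 37  — 37 already appeared earlier.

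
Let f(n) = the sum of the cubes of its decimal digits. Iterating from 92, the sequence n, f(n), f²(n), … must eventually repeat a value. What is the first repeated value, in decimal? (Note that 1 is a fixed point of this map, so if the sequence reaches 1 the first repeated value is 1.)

371

92 → 737
737 → 713
713 → 371
371 → 371  — 371 already appeared earlier.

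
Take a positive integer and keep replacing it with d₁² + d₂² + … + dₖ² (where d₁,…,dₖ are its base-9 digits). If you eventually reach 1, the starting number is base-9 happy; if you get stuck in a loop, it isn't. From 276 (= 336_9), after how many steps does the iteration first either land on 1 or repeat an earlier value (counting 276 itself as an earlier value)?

276 = (3,3,6)_9 → 3² + 3² + 6² = 9 + 9 + 36 = 54
54 = (6,0)_9 → 6² + 0² = 36 + 0 = 36
36 = (4,0)_9 → 4² + 0² = 16 + 0 = 16
16 = (1,7)_9 → 1² + 7² = 1 + 49 = 50
50 = (5,5)_9 → 5² + 5² = 25 + 25 = 50  — 50 repeats.
That took 5 steps.

5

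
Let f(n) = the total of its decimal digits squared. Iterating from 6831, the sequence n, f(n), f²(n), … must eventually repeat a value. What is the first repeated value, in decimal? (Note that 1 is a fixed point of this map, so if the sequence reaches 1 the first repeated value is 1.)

4

6831 → 110
110 → 2
2 → 4
4 → 16
16 → 37
37 → 58
58 → 89
89 → 145
145 → 42
42 → 20
20 → 4  — 4 already appeared earlier.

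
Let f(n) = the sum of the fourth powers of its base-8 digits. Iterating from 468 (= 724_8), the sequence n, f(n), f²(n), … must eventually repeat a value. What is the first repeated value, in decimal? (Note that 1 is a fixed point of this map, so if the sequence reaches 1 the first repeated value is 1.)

468 = (7,2,4)_8 → 7⁴ + 2⁴ + 4⁴ = 2401 + 16 + 256 = 2673
2673 = (5,1,6,1)_8 → 5⁴ + 1⁴ + 6⁴ + 1⁴ = 625 + 1 + 1296 + 1 = 1923
1923 = (3,6,0,3)_8 → 3⁴ + 6⁴ + 0⁴ + 3⁴ = 81 + 1296 + 0 + 81 = 1458
1458 = (2,6,6,2)_8 → 2⁴ + 6⁴ + 6⁴ + 2⁴ = 16 + 1296 + 1296 + 16 = 2624
2624 = (5,1,0,0)_8 → 5⁴ + 1⁴ + 0⁴ + 0⁴ = 625 + 1 + 0 + 0 = 626
626 = (1,1,6,2)_8 → 1⁴ + 1⁴ + 6⁴ + 2⁴ = 1 + 1 + 1296 + 16 = 1314
1314 = (2,4,4,2)_8 → 2⁴ + 4⁴ + 4⁴ + 2⁴ = 16 + 256 + 256 + 16 = 544
544 = (1,0,4,0)_8 → 1⁴ + 0⁴ + 4⁴ + 0⁴ = 1 + 0 + 256 + 0 = 257
257 = (4,0,1)_8 → 4⁴ + 0⁴ + 1⁴ = 256 + 0 + 1 = 257  — 257 already appeared earlier.

257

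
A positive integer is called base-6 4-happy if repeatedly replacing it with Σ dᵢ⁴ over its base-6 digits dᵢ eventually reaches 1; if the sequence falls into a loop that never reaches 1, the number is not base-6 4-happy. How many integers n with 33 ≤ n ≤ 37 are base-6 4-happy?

33: 33 → 706 → 419 → 1332 → 2 → 16 → 272 → 99 → 353 → 963 → 609 → 978 → 338 → 114 → 82 → 273 → 164 → 353  (repeats 353)
34: 34 → 881 → 897 → 962 → 544 → 353 → 963 → 609 → 978 → 338 → 114 → 82 → 273 → 164 → 353  (repeats 353)
35: 35 → 1250 → 1153 → 642 → 1266 → 1251 → 1218 → 1331 → 1251  (repeats 1251)
36: 36 → 1  (reaches 1)
37: 37 → 2 → 16 → 272 → 99 → 353 → 963 → 609 → 978 → 338 → 114 → 82 → 273 → 164 → 353  (repeats 353)
base-6 4-happy: 36

1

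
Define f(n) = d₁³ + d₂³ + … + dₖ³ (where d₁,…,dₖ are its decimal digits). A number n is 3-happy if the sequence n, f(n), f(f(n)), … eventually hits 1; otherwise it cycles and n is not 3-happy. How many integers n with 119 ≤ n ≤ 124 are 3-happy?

119: 119 → 731 → 371 → 371  — not 3-happy
120: 120 → 9 → 729 → 1080 → 513 → 153 → 153  — not 3-happy
121: 121 → 10 → 1  — 3-happy
122: 122 → 17 → 344 → 155 → 251 → 134 → 92 → 737 → 713 → 371 → 371  — not 3-happy
123: 123 → 36 → 243 → 99 → 1458 → 702 → 351 → 153 → 153  — not 3-happy
124: 124 → 73 → 370 → 370  — not 3-happy
3-happy: 121

1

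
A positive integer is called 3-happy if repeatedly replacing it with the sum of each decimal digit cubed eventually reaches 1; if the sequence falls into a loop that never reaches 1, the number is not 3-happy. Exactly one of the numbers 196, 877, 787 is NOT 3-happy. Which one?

196

196: 196 → 946 → 1009 → 730 → 370 → 370  — repeats 370 (not 3-happy)
877: 877 → 1198 → 1243 → 100 → 1  — reaches 1 (3-happy)
787: 787 → 1198 → 1243 → 100 → 1  — reaches 1 (3-happy)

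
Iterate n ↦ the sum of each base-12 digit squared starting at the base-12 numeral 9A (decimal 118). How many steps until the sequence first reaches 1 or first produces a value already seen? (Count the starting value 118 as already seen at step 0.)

10

118 = (9,10)_12 → 181
181 = (1,3,1)_12 → 11
11 = (11)_12 → 121
121 = (10,1)_12 → 101
101 = (8,5)_12 → 89
89 = (7,5)_12 → 74
74 = (6,2)_12 → 40
40 = (3,4)_12 → 25
25 = (2,1)_12 → 5
5 = (5)_12 → 25  — 25 repeats.
That took 10 steps.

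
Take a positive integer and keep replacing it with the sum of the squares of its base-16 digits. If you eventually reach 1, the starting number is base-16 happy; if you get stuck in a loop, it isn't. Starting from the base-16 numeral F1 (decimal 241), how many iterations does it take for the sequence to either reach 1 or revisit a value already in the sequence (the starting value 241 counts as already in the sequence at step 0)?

10

241 = (15,1)_16 → 226
226 = (14,2)_16 → 200
200 = (12,8)_16 → 208
208 = (13,0)_16 → 169
169 = (10,9)_16 → 181
181 = (11,5)_16 → 146
146 = (9,2)_16 → 85
85 = (5,5)_16 → 50
50 = (3,2)_16 → 13
13 = (13)_16 → 169  — 169 repeats.
That took 10 steps.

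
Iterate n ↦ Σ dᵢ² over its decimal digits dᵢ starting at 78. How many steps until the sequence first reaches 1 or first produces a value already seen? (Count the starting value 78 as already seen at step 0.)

78 → 7² + 8² = 113
113 → 1² + 1² + 3² = 11
11 → 1² + 1² = 2
2 → 2² = 4
4 → 4² = 16
16 → 1² + 6² = 37
37 → 3² + 7² = 58
58 → 5² + 8² = 89
89 → 8² + 9² = 145
145 → 1² + 4² + 5² = 42
42 → 4² + 2² = 20
20 → 2² + 0² = 4  — 4 repeats.
That took 12 steps.

12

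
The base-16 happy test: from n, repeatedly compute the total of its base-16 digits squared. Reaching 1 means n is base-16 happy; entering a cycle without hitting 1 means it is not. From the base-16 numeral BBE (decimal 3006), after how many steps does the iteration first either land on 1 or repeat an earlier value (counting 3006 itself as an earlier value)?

12

3006 = (11,11,14)_16 → 11² + 11² + 14² = 438
438 = (1,11,6)_16 → 1² + 11² + 6² = 158
158 = (9,14)_16 → 9² + 14² = 277
277 = (1,1,5)_16 → 1² + 1² + 5² = 27
27 = (1,11)_16 → 1² + 11² = 122
122 = (7,10)_16 → 7² + 10² = 149
149 = (9,5)_16 → 9² + 5² = 106
106 = (6,10)_16 → 6² + 10² = 136
136 = (8,8)_16 → 8² + 8² = 128
128 = (8,0)_16 → 8² + 0² = 64
64 = (4,0)_16 → 4² + 0² = 16
16 = (1,0)_16 → 1² + 0² = 1  — reached 1.
That took 12 steps.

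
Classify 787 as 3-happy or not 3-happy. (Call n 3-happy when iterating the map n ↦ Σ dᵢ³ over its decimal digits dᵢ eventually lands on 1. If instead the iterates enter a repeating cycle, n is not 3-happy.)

3-happy

787 → 7³ + 8³ + 7³ = 343 + 512 + 343 = 1198
1198 → 1³ + 1³ + 9³ + 8³ = 1 + 1 + 729 + 512 = 1243
1243 → 1³ + 2³ + 4³ + 3³ = 1 + 8 + 64 + 27 = 100
100 → 1³ + 0³ + 0³ = 1 + 0 + 0 = 1  — reached 1.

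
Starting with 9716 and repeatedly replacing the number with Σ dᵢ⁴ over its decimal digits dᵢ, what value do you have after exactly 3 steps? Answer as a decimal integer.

2498

9716 → 9⁴ + 7⁴ + 1⁴ + 6⁴ = 6561 + 2401 + 1 + 1296 = 10259
10259 → 1⁴ + 0⁴ + 2⁴ + 5⁴ + 9⁴ = 1 + 0 + 16 + 625 + 6561 = 7203
7203 → 7⁴ + 2⁴ + 0⁴ + 3⁴ = 2401 + 16 + 0 + 81 = 2498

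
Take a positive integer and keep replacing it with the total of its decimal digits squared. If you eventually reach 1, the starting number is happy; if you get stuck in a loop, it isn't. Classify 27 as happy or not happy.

not happy

27 → 2² + 7² = 4 + 49 = 53
53 → 5² + 3² = 25 + 9 = 34
34 → 3² + 4² = 9 + 16 = 25
25 → 2² + 5² = 4 + 25 = 29
29 → 2² + 9² = 4 + 81 = 85
85 → 8² + 5² = 64 + 25 = 89
89 → 8² + 9² = 64 + 81 = 145
145 → 1² + 4² + 5² = 1 + 16 + 25 = 42
42 → 4² + 2² = 16 + 4 = 20
20 → 2² + 0² = 4 + 0 = 4
4 → 4² = 16
16 → 1² + 6² = 1 + 36 = 37
37 → 3² + 7² = 9 + 49 = 58
58 → 5² + 8² = 25 + 64 = 89  — 89 already seen; the sequence cycles without reaching 1.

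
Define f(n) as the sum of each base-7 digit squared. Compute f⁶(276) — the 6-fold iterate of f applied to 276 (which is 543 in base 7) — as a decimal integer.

2

276 = (5,4,3)_7 → 5² + 4² + 3² = 50
50 = (1,0,1)_7 → 1² + 0² + 1² = 2
2 = (2)_7 → 2² = 4
4 = (4)_7 → 4² = 16
16 = (2,2)_7 → 2² + 2² = 8
8 = (1,1)_7 → 1² + 1² = 2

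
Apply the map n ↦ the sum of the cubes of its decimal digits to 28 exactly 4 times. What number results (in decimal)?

28 → 2³ + 8³ = 8 + 512 = 520
520 → 5³ + 2³ + 0³ = 125 + 8 + 0 = 133
133 → 1³ + 3³ + 3³ = 1 + 27 + 27 = 55
55 → 5³ + 5³ = 125 + 125 = 250

250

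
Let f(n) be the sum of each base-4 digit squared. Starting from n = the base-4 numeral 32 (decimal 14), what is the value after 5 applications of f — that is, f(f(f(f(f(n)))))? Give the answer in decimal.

14 = (3,2)_4 → 3² + 2² = 9 + 4 = 13
13 = (3,1)_4 → 3² + 1² = 9 + 1 = 10
10 = (2,2)_4 → 2² + 2² = 4 + 4 = 8
8 = (2,0)_4 → 2² + 0² = 4 + 0 = 4
4 = (1,0)_4 → 1² + 0² = 1 + 0 = 1

1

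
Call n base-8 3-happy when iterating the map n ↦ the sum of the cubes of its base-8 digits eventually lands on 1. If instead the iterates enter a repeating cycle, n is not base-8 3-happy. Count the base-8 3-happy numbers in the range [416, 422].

416: 416 → 280 → 91 → 55 → 559 → 469 → 476 → 434 → 440 → 559  — not base-8 3-happy
417: 417 → 281 → 92 → 92  — not base-8 3-happy
418: 418 → 288 → 128 → 8 → 1  — base-8 3-happy
419: 419 → 307 → 307  — not base-8 3-happy
420: 420 → 344 → 152 → 35 → 91 → 55 → 559 → 469 → 476 → 434 → 440 → 559  — not base-8 3-happy
421: 421 → 405 → 349 → 277 → 197 → 152 → 35 → 91 → 55 → 559 → 469 → 476 → 434 → 440 → 559  — not base-8 3-happy
422: 422 → 496 → 559 → 469 → 476 → 434 → 440 → 559  — not base-8 3-happy
base-8 3-happy: 418

1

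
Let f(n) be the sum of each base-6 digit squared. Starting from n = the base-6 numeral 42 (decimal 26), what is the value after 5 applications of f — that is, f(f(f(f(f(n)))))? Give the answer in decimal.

26 = (4,2)_6 → 4² + 2² = 16 + 4 = 20
20 = (3,2)_6 → 3² + 2² = 9 + 4 = 13
13 = (2,1)_6 → 2² + 1² = 4 + 1 = 5
5 = (5)_6 → 5² = 25
25 = (4,1)_6 → 4² + 1² = 16 + 1 = 17

17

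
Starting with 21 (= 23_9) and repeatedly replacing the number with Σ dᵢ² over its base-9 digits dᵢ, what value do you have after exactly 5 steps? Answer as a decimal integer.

21 = (2,3)_9 → 2² + 3² = 4 + 9 = 13
13 = (1,4)_9 → 1² + 4² = 1 + 16 = 17
17 = (1,8)_9 → 1² + 8² = 1 + 64 = 65
65 = (7,2)_9 → 7² + 2² = 49 + 4 = 53
53 = (5,8)_9 → 5² + 8² = 25 + 64 = 89

89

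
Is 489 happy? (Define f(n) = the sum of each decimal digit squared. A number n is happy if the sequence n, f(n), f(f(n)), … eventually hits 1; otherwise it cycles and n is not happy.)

489 → 4² + 8² + 9² = 161
161 → 1² + 6² + 1² = 38
38 → 3² + 8² = 73
73 → 7² + 3² = 58
58 → 5² + 8² = 89
89 → 8² + 9² = 145
145 → 1² + 4² + 5² = 42
42 → 4² + 2² = 20
20 → 2² + 0² = 4
4 → 4² = 16
16 → 1² + 6² = 37
37 → 3² + 7² = 58  — 58 already seen; the sequence cycles without reaching 1.

not happy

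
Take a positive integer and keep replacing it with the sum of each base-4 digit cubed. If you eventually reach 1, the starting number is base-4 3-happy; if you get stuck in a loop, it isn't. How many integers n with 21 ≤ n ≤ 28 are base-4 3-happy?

21: 21 → 3 → 27 → 36 → 9 → 9  — not base-4 3-happy
22: 22 → 10 → 16 → 1  — base-4 3-happy
23: 23 → 29 → 29  — not base-4 3-happy
24: 24 → 9 → 9  — not base-4 3-happy
25: 25 → 10 → 16 → 1  — base-4 3-happy
26: 26 → 17 → 2 → 8 → 8  — not base-4 3-happy
27: 27 → 36 → 9 → 9  — not base-4 3-happy
28: 28 → 28  — not base-4 3-happy
base-4 3-happy: 22, 25

2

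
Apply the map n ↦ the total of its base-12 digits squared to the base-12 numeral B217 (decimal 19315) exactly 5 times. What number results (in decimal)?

19315 = (11,2,1,7)_12 → 11² + 2² + 1² + 7² = 175
175 = (1,2,7)_12 → 1² + 2² + 7² = 54
54 = (4,6)_12 → 4² + 6² = 52
52 = (4,4)_12 → 4² + 4² = 32
32 = (2,8)_12 → 2² + 8² = 68

68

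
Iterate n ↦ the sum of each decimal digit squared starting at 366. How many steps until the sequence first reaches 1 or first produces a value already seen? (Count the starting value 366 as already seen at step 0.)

12

366 → 3² + 6² + 6² = 9 + 36 + 36 = 81
81 → 8² + 1² = 64 + 1 = 65
65 → 6² + 5² = 36 + 25 = 61
61 → 6² + 1² = 36 + 1 = 37
37 → 3² + 7² = 9 + 49 = 58
58 → 5² + 8² = 25 + 64 = 89
89 → 8² + 9² = 64 + 81 = 145
145 → 1² + 4² + 5² = 1 + 16 + 25 = 42
42 → 4² + 2² = 16 + 4 = 20
20 → 2² + 0² = 4 + 0 = 4
4 → 4² = 16
16 → 1² + 6² = 1 + 36 = 37  — 37 repeats.
That took 12 steps.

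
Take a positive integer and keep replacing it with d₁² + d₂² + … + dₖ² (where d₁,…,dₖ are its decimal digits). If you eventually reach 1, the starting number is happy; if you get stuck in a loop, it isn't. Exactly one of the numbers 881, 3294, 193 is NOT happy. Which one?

3294

881: 881 → 129 → 86 → 100 → 1  — reaches 1 (happy)
3294: 3294 → 110 → 2 → 4 → 16 → 37 → 58 → 89 → 145 → 42 → 20 → 4  — repeats 4 (not happy)
193: 193 → 91 → 82 → 68 → 100 → 1  — reaches 1 (happy)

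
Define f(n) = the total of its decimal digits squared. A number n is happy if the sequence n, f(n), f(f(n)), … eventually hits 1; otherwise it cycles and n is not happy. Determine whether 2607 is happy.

not happy

2607 → 2² + 6² + 0² + 7² = 4 + 36 + 0 + 49 = 89
89 → 8² + 9² = 64 + 81 = 145
145 → 1² + 4² + 5² = 1 + 16 + 25 = 42
42 → 4² + 2² = 16 + 4 = 20
20 → 2² + 0² = 4 + 0 = 4
4 → 4² = 16
16 → 1² + 6² = 1 + 36 = 37
37 → 3² + 7² = 9 + 49 = 58
58 → 5² + 8² = 25 + 64 = 89  — 89 already seen; the sequence cycles without reaching 1.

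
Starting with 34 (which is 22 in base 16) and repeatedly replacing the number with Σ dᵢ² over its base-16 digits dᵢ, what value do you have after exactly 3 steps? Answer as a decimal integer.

34 = (2,2)_16 → 2² + 2² = 8
8 = (8)_16 → 8² = 64
64 = (4,0)_16 → 4² + 0² = 16

16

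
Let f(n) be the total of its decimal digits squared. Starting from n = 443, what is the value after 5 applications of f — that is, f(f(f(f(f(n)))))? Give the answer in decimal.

29

443 → 41
41 → 17
17 → 50
50 → 25
25 → 29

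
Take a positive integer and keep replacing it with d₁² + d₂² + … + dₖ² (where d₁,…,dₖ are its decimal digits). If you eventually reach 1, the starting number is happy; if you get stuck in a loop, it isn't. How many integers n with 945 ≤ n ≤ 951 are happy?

1

945: 945 → 122 → 9 → 81 → 65 → 61 → 37 → 58 → 89 → 145 → 42 → 20 → 4 → 16 → 37  (repeats 37)
946: 946 → 133 → 19 → 82 → 68 → 100 → 1  (reaches 1)
947: 947 → 146 → 53 → 34 → 25 → 29 → 85 → 89 → 145 → 42 → 20 → 4 → 16 → 37 → 58 → 89  (repeats 89)
948: 948 → 161 → 38 → 73 → 58 → 89 → 145 → 42 → 20 → 4 → 16 → 37 → 58  (repeats 58)
949: 949 → 178 → 114 → 18 → 65 → 61 → 37 → 58 → 89 → 145 → 42 → 20 → 4 → 16 → 37  (repeats 37)
950: 950 → 106 → 37 → 58 → 89 → 145 → 42 → 20 → 4 → 16 → 37  (repeats 37)
951: 951 → 107 → 50 → 25 → 29 → 85 → 89 → 145 → 42 → 20 → 4 → 16 → 37 → 58 → 89  (repeats 89)
happy: 946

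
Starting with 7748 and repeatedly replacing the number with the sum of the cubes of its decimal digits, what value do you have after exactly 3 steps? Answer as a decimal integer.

7748 → 7³ + 7³ + 4³ + 8³ = 1262
1262 → 1³ + 2³ + 6³ + 2³ = 233
233 → 2³ + 3³ + 3³ = 62

62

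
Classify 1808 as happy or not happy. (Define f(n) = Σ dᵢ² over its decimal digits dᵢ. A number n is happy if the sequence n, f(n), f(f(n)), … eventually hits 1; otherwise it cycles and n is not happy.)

1808 → 1² + 8² + 0² + 8² = 129
129 → 1² + 2² + 9² = 86
86 → 8² + 6² = 100
100 → 1² + 0² + 0² = 1  — reached 1.

happy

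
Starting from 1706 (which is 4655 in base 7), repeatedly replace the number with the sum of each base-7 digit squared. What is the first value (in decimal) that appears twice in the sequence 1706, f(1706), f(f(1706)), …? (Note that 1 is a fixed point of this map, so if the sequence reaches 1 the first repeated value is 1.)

1706 = (4,6,5,5)_7 → 4² + 6² + 5² + 5² = 102
102 = (2,0,4)_7 → 2² + 0² + 4² = 20
20 = (2,6)_7 → 2² + 6² = 40
40 = (5,5)_7 → 5² + 5² = 50
50 = (1,0,1)_7 → 1² + 0² + 1² = 2
2 = (2)_7 → 2² = 4
4 = (4)_7 → 4² = 16
16 = (2,2)_7 → 2² + 2² = 8
8 = (1,1)_7 → 1² + 1² = 2  — 2 already appeared earlier.

2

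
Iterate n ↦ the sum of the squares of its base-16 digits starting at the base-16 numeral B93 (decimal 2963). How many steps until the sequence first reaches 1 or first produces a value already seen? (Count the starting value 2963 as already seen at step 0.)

15

2963 = (11,9,3)_16 → 11² + 9² + 3² = 121 + 81 + 9 = 211
211 = (13,3)_16 → 13² + 3² = 169 + 9 = 178
178 = (11,2)_16 → 11² + 2² = 121 + 4 = 125
125 = (7,13)_16 → 7² + 13² = 49 + 169 = 218
218 = (13,10)_16 → 13² + 10² = 169 + 100 = 269
269 = (1,0,13)_16 → 1² + 0² + 13² = 1 + 0 + 169 = 170
170 = (10,10)_16 → 10² + 10² = 100 + 100 = 200
200 = (12,8)_16 → 12² + 8² = 144 + 64 = 208
208 = (13,0)_16 → 13² + 0² = 169 + 0 = 169
169 = (10,9)_16 → 10² + 9² = 100 + 81 = 181
181 = (11,5)_16 → 11² + 5² = 121 + 25 = 146
146 = (9,2)_16 → 9² + 2² = 81 + 4 = 85
85 = (5,5)_16 → 5² + 5² = 25 + 25 = 50
50 = (3,2)_16 → 3² + 2² = 9 + 4 = 13
13 = (13)_16 → 13² = 169  — 169 repeats.
That took 15 steps.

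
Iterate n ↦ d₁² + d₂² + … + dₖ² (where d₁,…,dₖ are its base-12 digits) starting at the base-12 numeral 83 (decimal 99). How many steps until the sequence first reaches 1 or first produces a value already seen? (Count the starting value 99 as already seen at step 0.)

6

99 = (8,3)_12 → 73
73 = (6,1)_12 → 37
37 = (3,1)_12 → 10
10 = (10)_12 → 100
100 = (8,4)_12 → 80
80 = (6,8)_12 → 100  — 100 repeats.
That took 6 steps.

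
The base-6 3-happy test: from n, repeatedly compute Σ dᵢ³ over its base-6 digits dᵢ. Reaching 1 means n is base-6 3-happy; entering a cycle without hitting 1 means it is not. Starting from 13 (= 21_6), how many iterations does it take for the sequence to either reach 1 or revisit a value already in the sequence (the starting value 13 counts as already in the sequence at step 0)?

13 = (2,1)_6 → 9
9 = (1,3)_6 → 28
28 = (4,4)_6 → 128
128 = (3,3,2)_6 → 62
62 = (1,4,2)_6 → 73
73 = (2,0,1)_6 → 9  — 9 repeats.
That took 6 steps.

6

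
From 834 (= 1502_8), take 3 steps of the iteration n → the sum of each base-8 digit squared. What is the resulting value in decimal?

50

834 = (1,5,0,2)_8 → 30
30 = (3,6)_8 → 45
45 = (5,5)_8 → 50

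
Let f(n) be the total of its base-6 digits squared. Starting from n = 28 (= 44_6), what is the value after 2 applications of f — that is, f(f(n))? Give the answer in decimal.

29

28 = (4,4)_6 → 4² + 4² = 16 + 16 = 32
32 = (5,2)_6 → 5² + 2² = 25 + 4 = 29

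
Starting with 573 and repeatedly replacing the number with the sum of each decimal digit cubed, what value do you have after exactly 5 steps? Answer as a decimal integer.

513

573 → 5³ + 7³ + 3³ = 495
495 → 4³ + 9³ + 5³ = 918
918 → 9³ + 1³ + 8³ = 1242
1242 → 1³ + 2³ + 4³ + 2³ = 81
81 → 8³ + 1³ = 513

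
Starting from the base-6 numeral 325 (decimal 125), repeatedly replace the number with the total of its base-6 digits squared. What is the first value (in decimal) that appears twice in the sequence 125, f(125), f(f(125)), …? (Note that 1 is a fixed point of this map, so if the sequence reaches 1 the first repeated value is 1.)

5

125 = (3,2,5)_6 → 3² + 2² + 5² = 9 + 4 + 25 = 38
38 = (1,0,2)_6 → 1² + 0² + 2² = 1 + 0 + 4 = 5
5 = (5)_6 → 5² = 25
25 = (4,1)_6 → 4² + 1² = 16 + 1 = 17
17 = (2,5)_6 → 2² + 5² = 4 + 25 = 29
29 = (4,5)_6 → 4² + 5² = 16 + 25 = 41
41 = (1,0,5)_6 → 1² + 0² + 5² = 1 + 0 + 25 = 26
26 = (4,2)_6 → 4² + 2² = 16 + 4 = 20
20 = (3,2)_6 → 3² + 2² = 9 + 4 = 13
13 = (2,1)_6 → 2² + 1² = 4 + 1 = 5  — 5 already appeared earlier.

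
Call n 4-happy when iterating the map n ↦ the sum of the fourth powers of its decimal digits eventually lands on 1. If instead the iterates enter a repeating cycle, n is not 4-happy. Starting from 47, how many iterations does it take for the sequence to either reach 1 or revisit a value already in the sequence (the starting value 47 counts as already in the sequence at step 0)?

47 → 4⁴ + 7⁴ = 2657
2657 → 2⁴ + 6⁴ + 5⁴ + 7⁴ = 4338
4338 → 4⁴ + 3⁴ + 3⁴ + 8⁴ = 4514
4514 → 4⁴ + 5⁴ + 1⁴ + 4⁴ = 1138
1138 → 1⁴ + 1⁴ + 3⁴ + 8⁴ = 4179
4179 → 4⁴ + 1⁴ + 7⁴ + 9⁴ = 9219
9219 → 9⁴ + 2⁴ + 1⁴ + 9⁴ = 13139
13139 → 1⁴ + 3⁴ + 1⁴ + 3⁴ + 9⁴ = 6725
6725 → 6⁴ + 7⁴ + 2⁴ + 5⁴ = 4338  — 4338 repeats.
That took 9 steps.

9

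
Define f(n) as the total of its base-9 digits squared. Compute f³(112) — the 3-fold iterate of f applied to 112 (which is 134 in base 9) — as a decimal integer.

112 = (1,3,4)_9 → 1² + 3² + 4² = 1 + 9 + 16 = 26
26 = (2,8)_9 → 2² + 8² = 4 + 64 = 68
68 = (7,5)_9 → 7² + 5² = 49 + 25 = 74

74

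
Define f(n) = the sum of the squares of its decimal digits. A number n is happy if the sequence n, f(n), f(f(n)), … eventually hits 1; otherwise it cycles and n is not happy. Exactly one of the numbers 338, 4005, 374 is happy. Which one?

338: 338 → 82 → 68 → 100 → 1  — reaches 1 (happy)
4005: 4005 → 41 → 17 → 50 → 25 → 29 → 85 → 89 → 145 → 42 → 20 → 4 → 16 → 37 → 58 → 89  — repeats 89 (not happy)
374: 374 → 74 → 65 → 61 → 37 → 58 → 89 → 145 → 42 → 20 → 4 → 16 → 37  — repeats 37 (not happy)

338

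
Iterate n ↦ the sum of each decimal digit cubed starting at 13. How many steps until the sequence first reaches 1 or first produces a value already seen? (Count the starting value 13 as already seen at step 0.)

13 → 28
28 → 520
520 → 133
133 → 55
55 → 250
250 → 133  — 133 repeats.
That took 6 steps.

6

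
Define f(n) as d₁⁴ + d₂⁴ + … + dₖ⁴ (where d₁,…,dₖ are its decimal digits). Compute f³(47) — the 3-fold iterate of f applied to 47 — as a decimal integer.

47 → 4⁴ + 7⁴ = 2657
2657 → 2⁴ + 6⁴ + 5⁴ + 7⁴ = 4338
4338 → 4⁴ + 3⁴ + 3⁴ + 8⁴ = 4514

4514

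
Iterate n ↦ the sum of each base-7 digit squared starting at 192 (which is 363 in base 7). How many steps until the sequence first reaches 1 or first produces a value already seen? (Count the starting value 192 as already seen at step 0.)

192 = (3,6,3)_7 → 3² + 6² + 3² = 9 + 36 + 9 = 54
54 = (1,0,5)_7 → 1² + 0² + 5² = 1 + 0 + 25 = 26
26 = (3,5)_7 → 3² + 5² = 9 + 25 = 34
34 = (4,6)_7 → 4² + 6² = 16 + 36 = 52
52 = (1,0,3)_7 → 1² + 0² + 3² = 1 + 0 + 9 = 10
10 = (1,3)_7 → 1² + 3² = 1 + 9 = 10  — 10 repeats.
That took 6 steps.

6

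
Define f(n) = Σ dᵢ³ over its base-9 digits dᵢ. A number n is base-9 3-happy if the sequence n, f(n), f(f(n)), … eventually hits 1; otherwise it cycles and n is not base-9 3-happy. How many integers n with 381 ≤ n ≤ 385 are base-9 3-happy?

381: 381 → 307 → 371 → 197 → 547 → 775 → 127 → 127  (repeats 127)
382: 382 → 344 → 80 → 1024 → 496 → 218 → 232 → 694 → 638 → 1198 → 470 → 476 → 980 → 540 → 432 → 152 → 856 → 128 → 134 → 638  (repeats 638)
383: 383 → 405 → 125 → 577 → 345 → 99 → 9 → 1  (reaches 1)
384: 384 → 496 → 218 → 232 → 694 → 638 → 1198 → 470 → 476 → 980 → 540 → 432 → 152 → 856 → 128 → 134 → 638  (repeats 638)
385: 385 → 623 → 567 → 343 → 73 → 513 → 243 → 27 → 27  (repeats 27)
base-9 3-happy: 383

1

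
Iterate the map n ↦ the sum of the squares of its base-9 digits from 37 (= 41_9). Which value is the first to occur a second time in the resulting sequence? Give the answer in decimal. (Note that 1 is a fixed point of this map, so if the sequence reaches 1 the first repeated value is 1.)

65

37 = (4,1)_9 → 4² + 1² = 16 + 1 = 17
17 = (1,8)_9 → 1² + 8² = 1 + 64 = 65
65 = (7,2)_9 → 7² + 2² = 49 + 4 = 53
53 = (5,8)_9 → 5² + 8² = 25 + 64 = 89
89 = (1,0,8)_9 → 1² + 0² + 8² = 1 + 0 + 64 = 65  — 65 already appeared earlier.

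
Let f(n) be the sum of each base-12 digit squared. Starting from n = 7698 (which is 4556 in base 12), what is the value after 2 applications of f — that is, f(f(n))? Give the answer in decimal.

7698 = (4,5,5,6)_12 → 4² + 5² + 5² + 6² = 102
102 = (8,6)_12 → 8² + 6² = 100

100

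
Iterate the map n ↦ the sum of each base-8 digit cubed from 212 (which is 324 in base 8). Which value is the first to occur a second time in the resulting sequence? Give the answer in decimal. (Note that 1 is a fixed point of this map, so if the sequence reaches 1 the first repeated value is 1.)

92

212 = (3,2,4)_8 → 3³ + 2³ + 4³ = 27 + 8 + 64 = 99
99 = (1,4,3)_8 → 1³ + 4³ + 3³ = 1 + 64 + 27 = 92
92 = (1,3,4)_8 → 1³ + 3³ + 4³ = 1 + 27 + 64 = 92  — 92 already appeared earlier.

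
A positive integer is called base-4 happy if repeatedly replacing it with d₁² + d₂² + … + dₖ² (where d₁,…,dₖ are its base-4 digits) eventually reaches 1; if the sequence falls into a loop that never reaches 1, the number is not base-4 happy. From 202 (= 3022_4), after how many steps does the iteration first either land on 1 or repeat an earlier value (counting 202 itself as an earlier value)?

4

202 = (3,0,2,2)_4 → 3² + 0² + 2² + 2² = 9 + 0 + 4 + 4 = 17
17 = (1,0,1)_4 → 1² + 0² + 1² = 1 + 0 + 1 = 2
2 = (2)_4 → 2² = 4
4 = (1,0)_4 → 1² + 0² = 1 + 0 = 1  — reached 1.
That took 4 steps.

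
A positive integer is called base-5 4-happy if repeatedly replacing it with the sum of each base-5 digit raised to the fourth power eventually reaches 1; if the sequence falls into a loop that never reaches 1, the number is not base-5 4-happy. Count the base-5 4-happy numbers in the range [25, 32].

25: 25 → 1  (reaches 1)
26: 26 → 2 → 16 → 82 → 98 → 418 → 244 → 594 → 674 → 514 → 528 → 338 → 194 → 354 → 528  (repeats 528)
27: 27 → 17 → 97 → 353 → 353  (repeats 353)
28: 28 → 82 → 98 → 418 → 244 → 594 → 674 → 514 → 528 → 338 → 194 → 354 → 528  (repeats 528)
29: 29 → 257 → 33 → 83 → 163 → 99 → 593 → 499 → 849 → 595 → 593  (repeats 593)
30: 30 → 2 → 16 → 82 → 98 → 418 → 244 → 594 → 674 → 514 → 528 → 338 → 194 → 354 → 528  (repeats 528)
31: 31 → 3 → 81 → 83 → 163 → 99 → 593 → 499 → 849 → 595 → 593  (repeats 593)
32: 32 → 18 → 162 → 34 → 258 → 98 → 418 → 244 → 594 → 674 → 514 → 528 → 338 → 194 → 354 → 528  (repeats 528)
base-5 4-happy: 25

1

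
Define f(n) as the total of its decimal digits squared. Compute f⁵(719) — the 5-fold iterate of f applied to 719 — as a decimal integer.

16

719 → 7² + 1² + 9² = 49 + 1 + 81 = 131
131 → 1² + 3² + 1² = 1 + 9 + 1 = 11
11 → 1² + 1² = 1 + 1 = 2
2 → 2² = 4
4 → 4² = 16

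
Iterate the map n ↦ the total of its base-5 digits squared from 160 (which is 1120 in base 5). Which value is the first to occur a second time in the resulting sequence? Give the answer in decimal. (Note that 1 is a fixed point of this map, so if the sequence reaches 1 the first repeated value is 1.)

160 = (1,1,2,0)_5 → 1² + 1² + 2² + 0² = 6
6 = (1,1)_5 → 1² + 1² = 2
2 = (2)_5 → 2² = 4
4 = (4)_5 → 4² = 16
16 = (3,1)_5 → 3² + 1² = 10
10 = (2,0)_5 → 2² + 0² = 4  — 4 already appeared earlier.

4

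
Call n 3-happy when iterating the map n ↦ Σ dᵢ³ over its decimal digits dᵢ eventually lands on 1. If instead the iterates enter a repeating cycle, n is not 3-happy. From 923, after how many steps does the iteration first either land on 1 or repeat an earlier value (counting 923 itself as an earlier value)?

923 → 9³ + 2³ + 3³ = 764
764 → 7³ + 6³ + 4³ = 623
623 → 6³ + 2³ + 3³ = 251
251 → 2³ + 5³ + 1³ = 134
134 → 1³ + 3³ + 4³ = 92
92 → 9³ + 2³ = 737
737 → 7³ + 3³ + 7³ = 713
713 → 7³ + 1³ + 3³ = 371
371 → 3³ + 7³ + 1³ = 371  — 371 repeats.
That took 9 steps.

9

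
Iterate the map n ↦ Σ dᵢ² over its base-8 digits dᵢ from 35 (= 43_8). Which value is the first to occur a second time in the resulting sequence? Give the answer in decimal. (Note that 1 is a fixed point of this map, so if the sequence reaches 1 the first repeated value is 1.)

35 = (4,3)_8 → 4² + 3² = 16 + 9 = 25
25 = (3,1)_8 → 3² + 1² = 9 + 1 = 10
10 = (1,2)_8 → 1² + 2² = 1 + 4 = 5
5 = (5)_8 → 5² = 25  — 25 already appeared earlier.

25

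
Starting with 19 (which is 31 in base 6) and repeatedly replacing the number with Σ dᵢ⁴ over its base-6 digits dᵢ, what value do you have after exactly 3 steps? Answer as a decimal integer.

164

19 = (3,1)_6 → 3⁴ + 1⁴ = 82
82 = (2,1,4)_6 → 2⁴ + 1⁴ + 4⁴ = 273
273 = (1,1,3,3)_6 → 1⁴ + 1⁴ + 3⁴ + 3⁴ = 164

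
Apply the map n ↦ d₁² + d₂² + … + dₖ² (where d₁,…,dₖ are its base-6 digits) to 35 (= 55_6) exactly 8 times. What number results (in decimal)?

35 = (5,5)_6 → 5² + 5² = 50
50 = (1,2,2)_6 → 1² + 2² + 2² = 9
9 = (1,3)_6 → 1² + 3² = 10
10 = (1,4)_6 → 1² + 4² = 17
17 = (2,5)_6 → 2² + 5² = 29
29 = (4,5)_6 → 4² + 5² = 41
41 = (1,0,5)_6 → 1² + 0² + 5² = 26
26 = (4,2)_6 → 4² + 2² = 20

20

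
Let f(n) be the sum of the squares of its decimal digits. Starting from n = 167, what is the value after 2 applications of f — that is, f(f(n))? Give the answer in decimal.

167 → 86
86 → 100

100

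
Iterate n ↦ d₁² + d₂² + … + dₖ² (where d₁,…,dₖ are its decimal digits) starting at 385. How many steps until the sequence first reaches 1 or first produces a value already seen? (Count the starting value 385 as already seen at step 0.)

10

385 → 98
98 → 145
145 → 42
42 → 20
20 → 4
4 → 16
16 → 37
37 → 58
58 → 89
89 → 145  — 145 repeats.
That took 10 steps.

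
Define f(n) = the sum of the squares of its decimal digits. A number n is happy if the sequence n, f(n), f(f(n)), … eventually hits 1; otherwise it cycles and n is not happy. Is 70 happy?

70 → 7² + 0² = 49
49 → 4² + 9² = 97
97 → 9² + 7² = 130
130 → 1² + 3² + 0² = 10
10 → 1² + 0² = 1  — reached 1.

happy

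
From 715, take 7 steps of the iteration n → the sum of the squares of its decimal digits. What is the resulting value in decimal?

715 → 7² + 1² + 5² = 75
75 → 7² + 5² = 74
74 → 7² + 4² = 65
65 → 6² + 5² = 61
61 → 6² + 1² = 37
37 → 3² + 7² = 58
58 → 5² + 8² = 89

89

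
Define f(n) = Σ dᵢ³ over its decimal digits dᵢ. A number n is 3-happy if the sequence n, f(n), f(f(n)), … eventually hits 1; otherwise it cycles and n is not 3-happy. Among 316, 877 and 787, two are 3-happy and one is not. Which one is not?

316: 316 → 244 → 136 → 244  — repeats 244 (not 3-happy)
877: 877 → 1198 → 1243 → 100 → 1  — reaches 1 (3-happy)
787: 787 → 1198 → 1243 → 100 → 1  — reaches 1 (3-happy)

316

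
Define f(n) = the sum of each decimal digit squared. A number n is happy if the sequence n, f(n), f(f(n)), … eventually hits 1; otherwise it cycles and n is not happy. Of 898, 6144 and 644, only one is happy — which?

644

898: 898 → 209 → 85 → 89 → 145 → 42 → 20 → 4 → 16 → 37 → 58 → 89  — repeats 89 (not happy)
6144: 6144 → 69 → 117 → 51 → 26 → 40 → 16 → 37 → 58 → 89 → 145 → 42 → 20 → 4 → 16  — repeats 16 (not happy)
644: 644 → 68 → 100 → 1  — reaches 1 (happy)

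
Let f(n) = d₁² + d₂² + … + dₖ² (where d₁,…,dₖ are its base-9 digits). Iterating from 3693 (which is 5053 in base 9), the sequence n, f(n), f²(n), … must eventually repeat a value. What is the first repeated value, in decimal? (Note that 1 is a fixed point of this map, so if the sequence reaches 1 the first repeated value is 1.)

65

3693 = (5,0,5,3)_9 → 59
59 = (6,5)_9 → 61
61 = (6,7)_9 → 85
85 = (1,0,4)_9 → 17
17 = (1,8)_9 → 65
65 = (7,2)_9 → 53
53 = (5,8)_9 → 89
89 = (1,0,8)_9 → 65  — 65 already appeared earlier.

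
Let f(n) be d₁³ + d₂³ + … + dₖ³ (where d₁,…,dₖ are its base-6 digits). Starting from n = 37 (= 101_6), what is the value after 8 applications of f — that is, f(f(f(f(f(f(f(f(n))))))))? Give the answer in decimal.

9

37 = (1,0,1)_6 → 1³ + 0³ + 1³ = 2
2 = (2)_6 → 2³ = 8
8 = (1,2)_6 → 1³ + 2³ = 9
9 = (1,3)_6 → 1³ + 3³ = 28
28 = (4,4)_6 → 4³ + 4³ = 128
128 = (3,3,2)_6 → 3³ + 3³ + 2³ = 62
62 = (1,4,2)_6 → 1³ + 4³ + 2³ = 73
73 = (2,0,1)_6 → 2³ + 0³ + 1³ = 9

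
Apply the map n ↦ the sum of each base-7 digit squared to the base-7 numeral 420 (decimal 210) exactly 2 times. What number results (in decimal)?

40

210 = (4,2,0)_7 → 20
20 = (2,6)_7 → 40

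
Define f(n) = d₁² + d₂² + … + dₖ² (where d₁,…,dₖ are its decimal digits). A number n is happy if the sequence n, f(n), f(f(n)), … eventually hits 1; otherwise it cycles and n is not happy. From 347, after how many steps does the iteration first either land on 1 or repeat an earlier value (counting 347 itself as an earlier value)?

12

347 → 74
74 → 65
65 → 61
61 → 37
37 → 58
58 → 89
89 → 145
145 → 42
42 → 20
20 → 4
4 → 16
16 → 37  — 37 repeats.
That took 12 steps.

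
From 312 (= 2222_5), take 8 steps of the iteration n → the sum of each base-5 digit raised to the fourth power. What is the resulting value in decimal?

528

312 = (2,2,2,2)_5 → 64
64 = (2,2,4)_5 → 288
288 = (2,1,2,3)_5 → 114
114 = (4,2,4)_5 → 528
528 = (4,1,0,3)_5 → 338
338 = (2,3,2,3)_5 → 194
194 = (1,2,3,4)_5 → 354
354 = (2,4,0,4)_5 → 528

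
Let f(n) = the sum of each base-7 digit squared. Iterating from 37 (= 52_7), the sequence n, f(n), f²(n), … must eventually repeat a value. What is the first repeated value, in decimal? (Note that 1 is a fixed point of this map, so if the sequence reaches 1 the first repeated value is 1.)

37

37 = (5,2)_7 → 5² + 2² = 25 + 4 = 29
29 = (4,1)_7 → 4² + 1² = 16 + 1 = 17
17 = (2,3)_7 → 2² + 3² = 4 + 9 = 13
13 = (1,6)_7 → 1² + 6² = 1 + 36 = 37  — 37 already appeared earlier.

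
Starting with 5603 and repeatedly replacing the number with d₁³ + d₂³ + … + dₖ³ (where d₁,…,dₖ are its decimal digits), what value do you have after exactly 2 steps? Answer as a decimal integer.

5603 → 5³ + 6³ + 0³ + 3³ = 368
368 → 3³ + 6³ + 8³ = 755

755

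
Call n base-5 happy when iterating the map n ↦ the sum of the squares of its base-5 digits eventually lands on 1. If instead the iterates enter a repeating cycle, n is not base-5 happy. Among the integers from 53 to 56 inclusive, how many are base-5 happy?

1

53: 53 → 13 → 13  (repeats 13)
54: 54 → 20 → 16 → 10 → 4 → 16  (repeats 16)
55: 55 → 5 → 1  (reaches 1)
56: 56 → 6 → 2 → 4 → 16 → 10 → 4  (repeats 4)
base-5 happy: 55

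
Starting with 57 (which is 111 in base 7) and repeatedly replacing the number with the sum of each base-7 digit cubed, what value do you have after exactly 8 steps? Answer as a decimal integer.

9

57 = (1,1,1)_7 → 1³ + 1³ + 1³ = 1 + 1 + 1 = 3
3 = (3)_7 → 3³ = 27
27 = (3,6)_7 → 3³ + 6³ = 27 + 216 = 243
243 = (4,6,5)_7 → 4³ + 6³ + 5³ = 64 + 216 + 125 = 405
405 = (1,1,1,6)_7 → 1³ + 1³ + 1³ + 6³ = 1 + 1 + 1 + 216 = 219
219 = (4,3,2)_7 → 4³ + 3³ + 2³ = 64 + 27 + 8 = 99
99 = (2,0,1)_7 → 2³ + 0³ + 1³ = 8 + 0 + 1 = 9
9 = (1,2)_7 → 1³ + 2³ = 1 + 8 = 9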